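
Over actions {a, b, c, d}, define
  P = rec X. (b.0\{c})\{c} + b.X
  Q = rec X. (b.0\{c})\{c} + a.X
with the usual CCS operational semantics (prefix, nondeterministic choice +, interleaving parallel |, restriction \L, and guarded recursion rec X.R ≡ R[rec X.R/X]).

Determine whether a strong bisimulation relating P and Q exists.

LTS(P): 2 reachable states
  p0 = rec X. (b.0\{c})\{c} + b.X :: ··b··> p0, ··b··> p1
  p1 = 0\{c}\{c} :: stopped
LTS(Q): 2 reachable states
  q0 = rec X. (b.0\{c})\{c} + a.X :: ··a··> q0, ··b··> q1
  q1 = 0\{c}\{c} :: stopped
Coarsest stable partition (strong bisimilarity classes):
  B0 = {p0}
  B1 = {p1, q1}
  B2 = {q0}
p0 ∈ B0, q0 ∈ B2 → different blocks

NO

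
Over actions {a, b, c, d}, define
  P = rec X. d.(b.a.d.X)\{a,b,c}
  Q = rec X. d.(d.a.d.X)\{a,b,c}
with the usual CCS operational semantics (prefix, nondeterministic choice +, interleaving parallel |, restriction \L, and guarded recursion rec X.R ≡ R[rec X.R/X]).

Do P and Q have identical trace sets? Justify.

P's transition system — 2 states:
  u0 = rec X. d.(b.a.d.X)\{a,b,c} | ··d··> u1
  u1 = (b.a.d.(rec X. d.(b.a.d.X)\{a,b,c}))\{a,b,c} | (no moves)
Q's transition system — 3 states:
  v0 = rec X. d.(d.a.d.X)\{a,b,c} | ··d··> v1
  v1 = (d.a.d.(rec X. d.(d.a.d.X)\{a,b,c}))\{a,b,c} | ··d··> v2
  v2 = (a.d.(rec X. d.(d.a.d.X)\{a,b,c}))\{a,b,c} | (no moves)
Trace ⟨dd⟩ through Q, begin at {v0}:
  step 1 (d): {v1}
  step 2 (d): {v2}
  Q completes σ.
Trace ⟨dd⟩ through P, begin at {u0}:
  step 1 (d): {u1}
  step 2 (d): ∅  — P cannot continue

NO — witness ⟨dd⟩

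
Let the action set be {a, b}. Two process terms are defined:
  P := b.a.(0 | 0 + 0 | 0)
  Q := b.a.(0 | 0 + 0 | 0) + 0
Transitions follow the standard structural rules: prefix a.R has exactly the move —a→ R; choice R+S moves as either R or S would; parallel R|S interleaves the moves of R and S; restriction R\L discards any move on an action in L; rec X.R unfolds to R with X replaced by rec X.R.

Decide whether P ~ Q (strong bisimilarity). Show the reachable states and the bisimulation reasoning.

LTS(P): 3 reachable states
  s0 = b.a.(0 | 0 + 0 | 0) ⊢ ··b··> s1
  s1 = a.(0 | 0 + 0 | 0) ⊢ ··a··> s2
  s2 = 0 | 0 + 0 | 0 ⊢ (no moves)
LTS(Q): 3 reachable states
  t0 = b.a.(0 | 0 + 0 | 0) + 0 ⊢ ··b··> t1
  t1 = a.(0 | 0 + 0 | 0) ⊢ ··a··> t2
  t2 = 0 | 0 + 0 | 0 ⊢ (no moves)
Partition-refinement fixed point:
  B0 = {s0, t0}
  B1 = {s1, t1}
  B2 = {s2, t2}
s0 ∈ B0, t0 ∈ B0 → same block

bisimilar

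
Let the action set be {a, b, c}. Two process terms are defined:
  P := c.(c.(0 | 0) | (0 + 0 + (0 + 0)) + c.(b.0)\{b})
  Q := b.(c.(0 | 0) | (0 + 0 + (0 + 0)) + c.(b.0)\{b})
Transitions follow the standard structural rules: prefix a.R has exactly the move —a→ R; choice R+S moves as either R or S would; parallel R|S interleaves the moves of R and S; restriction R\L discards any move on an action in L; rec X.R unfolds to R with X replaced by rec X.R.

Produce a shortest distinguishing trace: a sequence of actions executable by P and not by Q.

c

LTS(P): 4 reachable states
  p0 = c.(c.(0 | 0) | (0 + 0 + (0 + 0)) + c.(b.0)\{b}) → -c-> p1
  p1 = c.(0 | 0) | (0 + 0 + (0 + 0)) + c.(b.0)\{b} → -c-> p2, -c-> p3
  p2 = (b.0)\{b} → stopped
  p3 = 0 | 0 | (0 + 0 + (0 + 0)) → stopped
LTS(Q): 4 reachable states
  q0 = b.(c.(0 | 0) | (0 + 0 + (0 + 0)) + c.(b.0)\{b}) → -b-> q1
  q1 = c.(0 | 0) | (0 + 0 + (0 + 0)) + c.(b.0)\{b} → -c-> q2, -c-> q3
  q2 = (b.0)\{b} → stopped
  q3 = 0 | 0 | (0 + 0 + (0 + 0)) → stopped
Executing c from P (initial set {p0}):
  after c @ step 1: {p1}
  ✓ P
Executing c from Q (initial set {q0}):
  after c @ step 1: ∅ (Q stuck)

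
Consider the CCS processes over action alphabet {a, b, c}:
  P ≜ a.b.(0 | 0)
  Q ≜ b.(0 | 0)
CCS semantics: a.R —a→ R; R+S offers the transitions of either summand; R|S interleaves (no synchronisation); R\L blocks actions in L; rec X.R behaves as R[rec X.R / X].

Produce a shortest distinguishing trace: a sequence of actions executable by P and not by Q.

a

P's transition system — 3 states:
  p0 = a.b.(0 | 0) has moves —a→ p1
  p1 = b.(0 | 0) has moves —b→ p2
  p2 = 0 | 0 has moves (no moves)
Q's transition system — 2 states:
  q0 = b.(0 | 0) has moves —b→ q1
  q1 = 0 | 0 has moves (no moves)
Run σ = ⟨a⟩ on P: start {p0}
  step 1 (a): {p1}
  P completes σ.
Run σ = ⟨a⟩ on Q: start {q0}
  step 1 (a): ∅  — Q cannot continue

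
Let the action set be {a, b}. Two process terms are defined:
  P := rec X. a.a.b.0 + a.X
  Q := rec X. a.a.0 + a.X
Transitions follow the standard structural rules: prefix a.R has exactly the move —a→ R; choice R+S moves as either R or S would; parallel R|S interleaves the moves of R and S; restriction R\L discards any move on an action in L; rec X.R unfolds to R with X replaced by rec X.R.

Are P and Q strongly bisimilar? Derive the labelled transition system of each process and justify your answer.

P's transition system — 4 states:
  p0 = rec X. a.a.b.0 + a.X | ··a··> p0, ··a··> p1
  p1 = a.b.0 | ··a··> p2
  p2 = b.0 | ··b··> p3
  p3 = 0 | stopped
Q's transition system — 3 states:
  q0 = rec X. a.a.0 + a.X | ··a··> q0, ··a··> q1
  q1 = a.0 | ··a··> q2
  q2 = 0 | stopped
Coarsest stable partition (strong bisimilarity classes):
  B0 = {p0}
  B1 = {p1}
  B2 = {p2}
  B3 = {p3, q2}
  B4 = {q0}
  B5 = {q1}
p0 ∈ B0, q0 ∈ B4 → different blocks

not bisimilar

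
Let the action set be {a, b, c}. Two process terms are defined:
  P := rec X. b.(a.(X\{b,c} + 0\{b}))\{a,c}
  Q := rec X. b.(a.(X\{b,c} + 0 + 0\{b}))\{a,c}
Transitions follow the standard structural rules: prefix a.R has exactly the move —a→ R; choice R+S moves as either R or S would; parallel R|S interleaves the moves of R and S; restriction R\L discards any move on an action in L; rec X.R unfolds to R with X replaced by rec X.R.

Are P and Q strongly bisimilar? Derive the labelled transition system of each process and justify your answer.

LTS(P): 2 reachable states
  m0 = rec X. b.(a.(X\{b,c} + 0\{b}))\{a,c} → =b=> m1
  m1 = (a.((rec X. b.(a.(X\{b,c} + 0\{b}))\{a,c})\{b,c} + 0\{b}))\{a,c} → ∅
LTS(Q): 2 reachable states
  n0 = rec X. b.(a.(X\{b,c} + 0 + 0\{b}))\{a,c} → =b=> n1
  n1 = (a.((rec X. b.(a.(X\{b,c} + 0 + 0\{b}))\{a,c})\{b,c} + 0 + 0\{b}))\{a,c} → ∅
Coarsest stable partition (strong bisimilarity classes):
  B0 = {m0, n0}
  B1 = {m1, n1}
m0 ∈ B0, n0 ∈ B0 → same block

bisimilar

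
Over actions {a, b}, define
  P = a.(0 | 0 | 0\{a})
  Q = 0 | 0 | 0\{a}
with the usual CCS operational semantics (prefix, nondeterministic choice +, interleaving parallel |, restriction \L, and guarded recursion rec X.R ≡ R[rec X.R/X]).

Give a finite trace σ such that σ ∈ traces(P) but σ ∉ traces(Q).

LTS(P): 2 reachable states
  u0 = a.(0 | 0 | 0\{a}) :: ··a··> u1
  u1 = 0 | 0 | 0\{a} :: (no moves)
LTS(Q): 1 reachable states
  v0 = 0 | 0 | 0\{a} :: (no moves)
Run σ = ⟨a⟩ on P: start {u0}
  after a @ step 1: {u1}
  P completes σ.
Run σ = ⟨a⟩ on Q: start {v0}
  after a @ step 1: ∅  — Q cannot continue

a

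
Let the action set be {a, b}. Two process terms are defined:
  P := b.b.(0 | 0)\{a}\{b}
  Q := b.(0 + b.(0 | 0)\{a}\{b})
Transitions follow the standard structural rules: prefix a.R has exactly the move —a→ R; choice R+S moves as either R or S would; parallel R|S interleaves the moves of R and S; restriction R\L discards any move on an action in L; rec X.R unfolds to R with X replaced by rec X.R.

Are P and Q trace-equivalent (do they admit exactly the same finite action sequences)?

YES

LTS(P): 3 reachable states
  s0 = b.b.(0 | 0)\{a}\{b} → --b--▸ s1
  s1 = b.(0 | 0)\{a}\{b} → --b--▸ s2
  s2 = (0 | 0)\{a}\{b} → stopped
LTS(Q): 3 reachable states
  t0 = b.(0 + b.(0 | 0)\{a}\{b}) → --b--▸ t1
  t1 = 0 + b.(0 | 0)\{a}\{b} → --b--▸ t2
  t2 = (0 | 0)\{a}\{b} → stopped
Coarsest stable partition (strong bisimilarity classes):
  B0 = {s0, t0}
  B1 = {s1, t1}
  B2 = {s2, t2}
s0 ∈ B0, t0 ∈ B0 → same block
Bisimilar ⇒ trace-equivalent.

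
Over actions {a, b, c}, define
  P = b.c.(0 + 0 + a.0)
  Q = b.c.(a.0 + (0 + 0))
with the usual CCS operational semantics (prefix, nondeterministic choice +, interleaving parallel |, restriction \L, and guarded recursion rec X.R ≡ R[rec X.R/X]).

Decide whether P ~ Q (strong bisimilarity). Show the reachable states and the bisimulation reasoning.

YES

LTS(P): 4 reachable states
  u0 = b.c.(0 + 0 + a.0) has moves —b→ u1
  u1 = c.(0 + 0 + a.0) has moves —c→ u2
  u2 = 0 + 0 + a.0 has moves —a→ u3
  u3 = 0 has moves (no moves)
LTS(Q): 4 reachable states
  v0 = b.c.(a.0 + (0 + 0)) has moves —b→ v1
  v1 = c.(a.0 + (0 + 0)) has moves —c→ v2
  v2 = a.0 + (0 + 0) has moves —a→ v3
  v3 = 0 has moves (no moves)
Coarsest stable partition (strong bisimilarity classes):
  B0 = {u0, v0}
  B1 = {u1, v1}
  B2 = {u2, v2}
  B3 = {u3, v3}
u0 ∈ B0, v0 ∈ B0 → same block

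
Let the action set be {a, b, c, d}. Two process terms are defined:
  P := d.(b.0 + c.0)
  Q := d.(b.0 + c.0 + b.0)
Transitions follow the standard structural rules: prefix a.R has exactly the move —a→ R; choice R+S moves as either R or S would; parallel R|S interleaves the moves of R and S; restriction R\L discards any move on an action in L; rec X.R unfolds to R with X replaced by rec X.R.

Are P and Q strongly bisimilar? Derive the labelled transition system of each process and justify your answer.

P's transition system — 3 states:
  s0 = d.(b.0 + c.0) | -d-> s1
  s1 = b.0 + c.0 | -b-> s2, -c-> s2
  s2 = 0 | (no moves)
Q's transition system — 3 states:
  t0 = d.(b.0 + c.0 + b.0) | -d-> t1
  t1 = b.0 + c.0 + b.0 | -b-> t2, -c-> t2
  t2 = 0 | (no moves)
Partition-refinement fixed point:
  B0 = {s0, t0}
  B1 = {s1, t1}
  B2 = {s2, t2}
s0 ∈ B0, t0 ∈ B0 → same block

bisimilar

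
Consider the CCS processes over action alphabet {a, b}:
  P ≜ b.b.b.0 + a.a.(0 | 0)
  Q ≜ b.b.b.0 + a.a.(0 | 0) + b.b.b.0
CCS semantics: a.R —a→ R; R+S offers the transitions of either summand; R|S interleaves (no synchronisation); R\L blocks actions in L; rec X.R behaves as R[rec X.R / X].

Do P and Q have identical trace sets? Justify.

LTS(P): 6 reachable states
  m0 = b.b.b.0 + a.a.(0 | 0) :: —a→ m1, —b→ m2
  m1 = a.(0 | 0) :: —a→ m3
  m2 = b.b.0 :: —b→ m4
  m3 = 0 | 0 :: ∅
  m4 = b.0 :: —b→ m5
  m5 = 0 :: ∅
LTS(Q): 6 reachable states
  n0 = b.b.b.0 + a.a.(0 | 0) + b.b.b.0 :: —a→ n1, —b→ n2
  n1 = a.(0 | 0) :: —a→ n3
  n2 = b.b.0 :: —b→ n4
  n3 = 0 | 0 :: ∅
  n4 = b.0 :: —b→ n5
  n5 = 0 :: ∅
Partition-refinement fixed point:
  B0 = {m0, n0}
  B1 = {m2, n2}
  B2 = {m4, n4}
  B3 = {m3, m5, n3, n5}
  B4 = {m1, n1}
m0 ∈ B0, n0 ∈ B0 → same block
Bisimilar ⇒ trace-equivalent.

trace-equivalent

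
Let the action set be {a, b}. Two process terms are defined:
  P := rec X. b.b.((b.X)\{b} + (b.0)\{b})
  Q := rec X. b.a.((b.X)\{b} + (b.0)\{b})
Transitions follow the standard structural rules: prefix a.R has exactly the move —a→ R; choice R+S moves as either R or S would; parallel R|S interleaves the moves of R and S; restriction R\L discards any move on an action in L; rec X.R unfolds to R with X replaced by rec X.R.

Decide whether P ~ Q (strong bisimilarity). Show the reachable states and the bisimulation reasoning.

Reachable graph of P (3 states):
  u0 = rec X. b.b.((b.X)\{b} + (b.0)\{b}) → --b--▸ u1
  u1 = b.((b.(rec X. b.b.((b.X)\{b} + (b.0)\{b})))\{b} + (b.0)\{b}) → --b--▸ u2
  u2 = (b.(rec X. b.b.((b.X)\{b} + (b.0)\{b})))\{b} + (b.0)\{b} → stopped
Reachable graph of Q (3 states):
  v0 = rec X. b.a.((b.X)\{b} + (b.0)\{b}) → --b--▸ v1
  v1 = a.((b.(rec X. b.a.((b.X)\{b} + (b.0)\{b})))\{b} + (b.0)\{b}) → --a--▸ v2
  v2 = (b.(rec X. b.a.((b.X)\{b} + (b.0)\{b})))\{b} + (b.0)\{b} → stopped
Partition-refinement fixed point:
  B0 = {u0}
  B1 = {u1}
  B2 = {u2, v2}
  B3 = {v0}
  B4 = {v1}
u0 ∈ B0, v0 ∈ B3 → different blocks

P ≁ Q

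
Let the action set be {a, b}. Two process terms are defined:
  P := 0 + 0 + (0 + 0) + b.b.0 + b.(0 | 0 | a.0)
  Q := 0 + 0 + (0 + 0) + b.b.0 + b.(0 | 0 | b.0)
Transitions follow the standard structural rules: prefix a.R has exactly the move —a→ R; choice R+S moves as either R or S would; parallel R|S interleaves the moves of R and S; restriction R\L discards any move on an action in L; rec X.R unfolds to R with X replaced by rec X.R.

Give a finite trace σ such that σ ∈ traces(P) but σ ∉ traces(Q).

Reachable graph of P (5 states):
  u0 = 0 + 0 + (0 + 0) + b.b.0 + b.(0 | 0 | a.0) has moves —b→ u1, —b→ u2
  u1 = 0 | 0 | a.0 has moves —a→ u3
  u2 = b.0 has moves —b→ u4
  u3 = 0 | 0 | 0 has moves ·
  u4 = 0 has moves ·
Reachable graph of Q (5 states):
  v0 = 0 + 0 + (0 + 0) + b.b.0 + b.(0 | 0 | b.0) has moves —b→ v1, —b→ v2
  v1 = 0 | 0 | b.0 has moves —b→ v3
  v2 = b.0 has moves —b→ v4
  v3 = 0 | 0 | 0 has moves ·
  v4 = 0 has moves ·
Run σ = ⟨ba⟩ on P: start {u0}
  [1] b ⇒ {u1, u2}
  [2] a ⇒ {u3}
  — P admits the full trace.
Run σ = ⟨ba⟩ on Q: start {v0}
  [1] b ⇒ {v1, v2}
  [2] a ⇒ ∅ (Q stuck)

ba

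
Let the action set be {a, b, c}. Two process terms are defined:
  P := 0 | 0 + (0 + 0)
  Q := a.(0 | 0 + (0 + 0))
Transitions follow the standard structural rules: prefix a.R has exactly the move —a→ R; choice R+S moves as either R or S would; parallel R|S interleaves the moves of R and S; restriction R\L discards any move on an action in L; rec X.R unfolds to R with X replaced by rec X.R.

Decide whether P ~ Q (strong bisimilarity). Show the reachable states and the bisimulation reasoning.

P's transition system — 1 states:
  m0 = 0 | 0 + (0 + 0) has moves ·
Q's transition system — 2 states:
  n0 = a.(0 | 0 + (0 + 0)) has moves ··a··> n1
  n1 = 0 | 0 + (0 + 0) has moves ·
Bisimilarity quotient blocks:
  B0 = {m0, n1}
  B1 = {n0}
m0 ∈ B0, n0 ∈ B1 → different blocks

NO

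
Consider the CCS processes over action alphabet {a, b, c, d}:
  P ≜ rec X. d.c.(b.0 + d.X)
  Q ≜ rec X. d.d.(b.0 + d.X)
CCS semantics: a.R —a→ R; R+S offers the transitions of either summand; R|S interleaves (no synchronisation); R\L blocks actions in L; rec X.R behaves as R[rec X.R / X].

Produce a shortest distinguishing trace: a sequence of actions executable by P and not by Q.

P's transition system — 4 states:
  m0 = rec X. d.c.(b.0 + d.X) → —d→ m1
  m1 = c.(b.0 + d.(rec X. d.c.(b.0 + d.X))) → —c→ m2
  m2 = b.0 + d.(rec X. d.c.(b.0 + d.X)) → —b→ m3, —d→ m0
  m3 = 0 → ∅
Q's transition system — 4 states:
  n0 = rec X. d.d.(b.0 + d.X) → —d→ n1
  n1 = d.(b.0 + d.(rec X. d.d.(b.0 + d.X))) → —d→ n2
  n2 = b.0 + d.(rec X. d.d.(b.0 + d.X)) → —b→ n3, —d→ n0
  n3 = 0 → ∅
Trace ⟨dc⟩ through P, begin at {m0}:
  [1] d ⇒ {m1}
  [2] c ⇒ {m2}
  P completes σ.
Trace ⟨dc⟩ through Q, begin at {n0}:
  [1] d ⇒ {n1}
  [2] c ⇒ no successor for Q

dc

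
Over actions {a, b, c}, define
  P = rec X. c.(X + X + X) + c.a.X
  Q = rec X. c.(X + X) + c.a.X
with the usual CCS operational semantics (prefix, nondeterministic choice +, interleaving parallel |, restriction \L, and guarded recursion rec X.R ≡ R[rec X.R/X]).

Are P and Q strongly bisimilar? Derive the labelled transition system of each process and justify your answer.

P's transition system — 3 states:
  m0 = rec X. c.(X + X + X) + c.a.X | --c--▸ m1, --c--▸ m2
  m1 = (rec X. c.(X + X + X) + c.a.X) + (rec X. c.(X + X + X) + c.a.X) + (rec X. c.(X + X + X) + c.a.X) | --c--▸ m1, --c--▸ m2
  m2 = a.(rec X. c.(X + X + X) + c.a.X) | --a--▸ m0
Q's transition system — 3 states:
  n0 = rec X. c.(X + X) + c.a.X | --c--▸ n1, --c--▸ n2
  n1 = (rec X. c.(X + X) + c.a.X) + (rec X. c.(X + X) + c.a.X) | --c--▸ n1, --c--▸ n2
  n2 = a.(rec X. c.(X + X) + c.a.X) | --a--▸ n0
Coarsest stable partition (strong bisimilarity classes):
  B0 = {m0, m1, n0, n1}
  B1 = {m2, n2}
m0 ∈ B0, n0 ∈ B0 → same block

P ~ Q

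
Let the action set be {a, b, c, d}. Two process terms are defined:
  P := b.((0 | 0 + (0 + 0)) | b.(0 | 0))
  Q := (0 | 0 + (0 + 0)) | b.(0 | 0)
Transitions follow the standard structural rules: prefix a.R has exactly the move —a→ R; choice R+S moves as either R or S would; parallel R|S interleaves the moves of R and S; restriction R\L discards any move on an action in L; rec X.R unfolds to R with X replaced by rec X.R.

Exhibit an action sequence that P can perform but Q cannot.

bb

LTS(P): 3 reachable states
  m0 = b.((0 | 0 + (0 + 0)) | b.(0 | 0)) :: ··b··> m1
  m1 = (0 | 0 + (0 + 0)) | b.(0 | 0) :: ··b··> m2
  m2 = (0 | 0 + (0 + 0)) | (0 | 0) :: stopped
LTS(Q): 2 reachable states
  n0 = (0 | 0 + (0 + 0)) | b.(0 | 0) :: ··b··> n1
  n1 = (0 | 0 + (0 + 0)) | (0 | 0) :: stopped
Run σ = ⟨bb⟩ on P: start {m0}
  [1] b ⇒ {m1}
  [2] b ⇒ {m2}
  — P admits the full trace.
Run σ = ⟨bb⟩ on Q: start {n0}
  [1] b ⇒ {n1}
  [2] b ⇒ no successor for Q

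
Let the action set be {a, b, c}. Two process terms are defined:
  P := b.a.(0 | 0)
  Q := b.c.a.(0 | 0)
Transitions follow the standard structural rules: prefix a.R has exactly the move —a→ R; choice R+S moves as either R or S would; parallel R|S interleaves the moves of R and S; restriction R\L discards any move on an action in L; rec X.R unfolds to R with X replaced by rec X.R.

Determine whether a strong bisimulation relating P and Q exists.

NO

LTS(P): 3 reachable states
  p0 = b.a.(0 | 0) | =b=> p1
  p1 = a.(0 | 0) | =a=> p2
  p2 = 0 | 0 | stopped
LTS(Q): 4 reachable states
  q0 = b.c.a.(0 | 0) | =b=> q1
  q1 = c.a.(0 | 0) | =c=> q2
  q2 = a.(0 | 0) | =a=> q3
  q3 = 0 | 0 | stopped
Bisimilarity quotient blocks:
  B0 = {p0}
  B1 = {p1, q2}
  B2 = {p2, q3}
  B3 = {q0}
  B4 = {q1}
p0 ∈ B0, q0 ∈ B3 → different blocks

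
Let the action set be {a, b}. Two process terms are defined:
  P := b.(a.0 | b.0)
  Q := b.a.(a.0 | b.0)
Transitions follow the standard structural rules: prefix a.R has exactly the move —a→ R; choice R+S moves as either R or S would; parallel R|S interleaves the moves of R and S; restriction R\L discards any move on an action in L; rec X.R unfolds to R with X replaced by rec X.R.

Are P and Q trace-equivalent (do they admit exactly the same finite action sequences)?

LTS(P): 5 reachable states
  m0 = b.(a.0 | b.0) | =b=> m1
  m1 = a.0 | b.0 | =a=> m2, =b=> m3
  m2 = 0 | b.0 | =b=> m4
  m3 = a.0 | 0 | =a=> m4
  m4 = 0 | 0 | ∅
LTS(Q): 6 reachable states
  n0 = b.a.(a.0 | b.0) | =b=> n1
  n1 = a.(a.0 | b.0) | =a=> n2
  n2 = a.0 | b.0 | =a=> n3, =b=> n4
  n3 = 0 | b.0 | =b=> n5
  n4 = a.0 | 0 | =a=> n5
  n5 = 0 | 0 | ∅
Trace ⟨bb⟩ through P, begin at {m0}:
  after b @ step 1: {m1}
  after b @ step 2: {m3}
  ✓ P
Trace ⟨bb⟩ through Q, begin at {n0}:
  after b @ step 1: {n1}
  after b @ step 2: ∅ (Q stuck)

NO — witness ⟨bb⟩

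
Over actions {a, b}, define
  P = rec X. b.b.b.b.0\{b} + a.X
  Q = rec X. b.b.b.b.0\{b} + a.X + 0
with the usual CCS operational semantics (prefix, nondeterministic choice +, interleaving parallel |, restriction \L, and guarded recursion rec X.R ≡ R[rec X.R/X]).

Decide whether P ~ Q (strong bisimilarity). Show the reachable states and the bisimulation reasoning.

Reachable graph of P (5 states):
  m0 = rec X. b.b.b.b.0\{b} + a.X has moves ··a··> m0, ··b··> m1
  m1 = b.b.b.0\{b} has moves ··b··> m2
  m2 = b.b.0\{b} has moves ··b··> m3
  m3 = b.0\{b} has moves ··b··> m4
  m4 = 0\{b} has moves ·
Reachable graph of Q (5 states):
  n0 = rec X. b.b.b.b.0\{b} + a.X + 0 has moves ··a··> n0, ··b··> n1
  n1 = b.b.b.0\{b} has moves ··b··> n2
  n2 = b.b.0\{b} has moves ··b··> n3
  n3 = b.0\{b} has moves ··b··> n4
  n4 = 0\{b} has moves ·
Bisimilarity quotient blocks:
  B0 = {m0, n0}
  B1 = {m1, n1}
  B2 = {m2, n2}
  B3 = {m3, n3}
  B4 = {m4, n4}
m0 ∈ B0, n0 ∈ B0 → same block

P ~ Q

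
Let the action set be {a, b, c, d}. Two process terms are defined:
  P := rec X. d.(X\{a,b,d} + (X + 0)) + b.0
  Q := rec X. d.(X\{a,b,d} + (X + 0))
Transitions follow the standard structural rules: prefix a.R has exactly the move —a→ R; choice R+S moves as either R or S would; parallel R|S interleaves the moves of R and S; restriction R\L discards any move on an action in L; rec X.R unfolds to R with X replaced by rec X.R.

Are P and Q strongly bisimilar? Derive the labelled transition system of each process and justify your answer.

Reachable graph of P (3 states):
  s0 = rec X. d.(X\{a,b,d} + (X + 0)) + b.0 :: =b=> s1, =d=> s2
  s1 = 0 :: deadlocked
  s2 = (rec X. d.(X\{a,b,d} + (X + 0)) + b.0)\{a,b,d} + ((rec X. d.(X\{a,b,d} + (X + 0)) + b.0) + 0) :: =b=> s1, =d=> s2
Reachable graph of Q (2 states):
  t0 = rec X. d.(X\{a,b,d} + (X + 0)) :: =d=> t1
  t1 = (rec X. d.(X\{a,b,d} + (X + 0)))\{a,b,d} + ((rec X. d.(X\{a,b,d} + (X + 0))) + 0) :: =d=> t1
Partition-refinement fixed point:
  B0 = {s0, s2}
  B1 = {s1}
  B2 = {t0, t1}
s0 ∈ B0, t0 ∈ B2 → different blocks

not bisimilar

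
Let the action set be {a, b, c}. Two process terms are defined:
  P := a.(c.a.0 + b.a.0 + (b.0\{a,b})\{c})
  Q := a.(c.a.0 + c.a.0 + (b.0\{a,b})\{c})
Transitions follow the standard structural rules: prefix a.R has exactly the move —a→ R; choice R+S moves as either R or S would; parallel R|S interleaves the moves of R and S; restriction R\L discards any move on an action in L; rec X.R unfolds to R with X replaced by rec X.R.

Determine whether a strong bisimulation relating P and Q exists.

NO

P's transition system — 5 states:
  m0 = a.(c.a.0 + b.a.0 + (b.0\{a,b})\{c}) :: —a→ m1
  m1 = c.a.0 + b.a.0 + (b.0\{a,b})\{c} :: —b→ m2, —b→ m3, —c→ m3
  m2 = 0\{a,b}\{c} :: (no moves)
  m3 = a.0 :: —a→ m4
  m4 = 0 :: (no moves)
Q's transition system — 5 states:
  n0 = a.(c.a.0 + c.a.0 + (b.0\{a,b})\{c}) :: —a→ n1
  n1 = c.a.0 + c.a.0 + (b.0\{a,b})\{c} :: —b→ n2, —c→ n3
  n2 = 0\{a,b}\{c} :: (no moves)
  n3 = a.0 :: —a→ n4
  n4 = 0 :: (no moves)
Partition-refinement fixed point:
  B0 = {m0}
  B1 = {m1}
  B2 = {m2, m4, n2, n4}
  B3 = {m3, n3}
  B4 = {n0}
  B5 = {n1}
m0 ∈ B0, n0 ∈ B4 → different blocks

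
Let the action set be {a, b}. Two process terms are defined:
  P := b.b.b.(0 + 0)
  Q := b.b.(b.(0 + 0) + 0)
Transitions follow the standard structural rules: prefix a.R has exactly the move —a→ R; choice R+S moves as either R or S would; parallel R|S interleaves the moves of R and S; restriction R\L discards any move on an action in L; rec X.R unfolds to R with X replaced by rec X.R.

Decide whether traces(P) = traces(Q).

P's transition system — 4 states:
  p0 = b.b.b.(0 + 0) → ··b··> p1
  p1 = b.b.(0 + 0) → ··b··> p2
  p2 = b.(0 + 0) → ··b··> p3
  p3 = 0 + 0 → stopped
Q's transition system — 4 states:
  q0 = b.b.(b.(0 + 0) + 0) → ··b··> q1
  q1 = b.(b.(0 + 0) + 0) → ··b··> q2
  q2 = b.(0 + 0) + 0 → ··b··> q3
  q3 = 0 + 0 → stopped
Coarsest stable partition (strong bisimilarity classes):
  B0 = {p0, q0}
  B1 = {p1, q1}
  B2 = {p2, q2}
  B3 = {p3, q3}
p0 ∈ B0, q0 ∈ B0 → same block
Bisimilar ⇒ trace-equivalent.

YES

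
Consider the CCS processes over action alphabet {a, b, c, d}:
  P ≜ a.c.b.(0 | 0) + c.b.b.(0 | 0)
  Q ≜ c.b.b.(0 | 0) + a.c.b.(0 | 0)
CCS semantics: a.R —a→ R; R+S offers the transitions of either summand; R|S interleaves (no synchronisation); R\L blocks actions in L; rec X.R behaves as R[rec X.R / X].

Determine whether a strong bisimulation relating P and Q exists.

P ~ Q

P's transition system — 5 states:
  s0 = a.c.b.(0 | 0) + c.b.b.(0 | 0) ⊢ =a=> s1, =c=> s2
  s1 = c.b.(0 | 0) ⊢ =c=> s3
  s2 = b.b.(0 | 0) ⊢ =b=> s3
  s3 = b.(0 | 0) ⊢ =b=> s4
  s4 = 0 | 0 ⊢ deadlocked
Q's transition system — 5 states:
  t0 = c.b.b.(0 | 0) + a.c.b.(0 | 0) ⊢ =a=> t1, =c=> t2
  t1 = c.b.(0 | 0) ⊢ =c=> t3
  t2 = b.b.(0 | 0) ⊢ =b=> t3
  t3 = b.(0 | 0) ⊢ =b=> t4
  t4 = 0 | 0 ⊢ deadlocked
Coarsest stable partition (strong bisimilarity classes):
  B0 = {s0, t0}
  B1 = {s1, t1}
  B2 = {s3, t3}
  B3 = {s4, t4}
  B4 = {s2, t2}
s0 ∈ B0, t0 ∈ B0 → same block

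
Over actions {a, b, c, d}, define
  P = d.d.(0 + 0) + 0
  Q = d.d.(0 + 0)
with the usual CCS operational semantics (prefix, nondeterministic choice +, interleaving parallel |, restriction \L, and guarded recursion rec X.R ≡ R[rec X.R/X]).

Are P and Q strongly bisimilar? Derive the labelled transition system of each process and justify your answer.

Reachable graph of P (3 states):
  m0 = d.d.(0 + 0) + 0 :: --d--▸ m1
  m1 = d.(0 + 0) :: --d--▸ m2
  m2 = 0 + 0 :: deadlocked
Reachable graph of Q (3 states):
  n0 = d.d.(0 + 0) :: --d--▸ n1
  n1 = d.(0 + 0) :: --d--▸ n2
  n2 = 0 + 0 :: deadlocked
Bisimilarity quotient blocks:
  B0 = {m0, n0}
  B1 = {m1, n1}
  B2 = {m2, n2}
m0 ∈ B0, n0 ∈ B0 → same block

P ~ Q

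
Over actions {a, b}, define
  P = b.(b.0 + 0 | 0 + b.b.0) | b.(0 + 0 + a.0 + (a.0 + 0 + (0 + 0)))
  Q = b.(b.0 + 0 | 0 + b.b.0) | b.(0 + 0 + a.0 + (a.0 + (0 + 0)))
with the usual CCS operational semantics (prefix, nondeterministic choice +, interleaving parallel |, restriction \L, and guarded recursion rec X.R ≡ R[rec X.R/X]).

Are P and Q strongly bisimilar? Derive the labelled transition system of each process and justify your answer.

Reachable graph of P (12 states):
  m0 = b.(b.0 + 0 | 0 + b.b.0) | b.(0 + 0 + a.0 + (a.0 + 0 + (0 + 0))) has moves -b-> m1, -b-> m2
  m1 = (b.0 + 0 | 0 + b.b.0) | b.(0 + 0 + a.0 + (a.0 + 0 + (0 + 0))) has moves -b-> m3, -b-> m4, -b-> m5
  m2 = b.(b.0 + 0 | 0 + b.b.0) | (0 + 0 + a.0 + (a.0 + 0 + (0 + 0))) has moves -a-> m6, -b-> m3
  m3 = (b.0 + 0 | 0 + b.b.0) | (0 + 0 + a.0 + (a.0 + 0 + (0 + 0))) has moves -a-> m7, -b-> m8, -b-> m9
  m4 = 0 | b.(0 + 0 + a.0 + (a.0 + 0 + (0 + 0))) has moves -b-> m8
  m5 = b.0 | b.(0 + 0 + a.0 + (a.0 + 0 + (0 + 0))) has moves -b-> m4, -b-> m9
  m6 = b.(b.0 + 0 | 0 + b.b.0) | 0 has moves -b-> m7
  m7 = (b.0 + 0 | 0 + b.b.0) | 0 has moves -b-> m10, -b-> m11
  m8 = 0 | (0 + 0 + a.0 + (a.0 + 0 + (0 + 0))) has moves -a-> m10
  m9 = b.0 | (0 + 0 + a.0 + (a.0 + 0 + (0 + 0))) has moves -a-> m11, -b-> m8
  m10 = 0 | 0 has moves deadlocked
  m11 = b.0 | 0 has moves -b-> m10
Reachable graph of Q (12 states):
  n0 = b.(b.0 + 0 | 0 + b.b.0) | b.(0 + 0 + a.0 + (a.0 + (0 + 0))) has moves -b-> n1, -b-> n2
  n1 = (b.0 + 0 | 0 + b.b.0) | b.(0 + 0 + a.0 + (a.0 + (0 + 0))) has moves -b-> n3, -b-> n4, -b-> n5
  n2 = b.(b.0 + 0 | 0 + b.b.0) | (0 + 0 + a.0 + (a.0 + (0 + 0))) has moves -a-> n6, -b-> n3
  n3 = (b.0 + 0 | 0 + b.b.0) | (0 + 0 + a.0 + (a.0 + (0 + 0))) has moves -a-> n7, -b-> n8, -b-> n9
  n4 = 0 | b.(0 + 0 + a.0 + (a.0 + (0 + 0))) has moves -b-> n8
  n5 = b.0 | b.(0 + 0 + a.0 + (a.0 + (0 + 0))) has moves -b-> n4, -b-> n9
  n6 = b.(b.0 + 0 | 0 + b.b.0) | 0 has moves -b-> n7
  n7 = (b.0 + 0 | 0 + b.b.0) | 0 has moves -b-> n10, -b-> n11
  n8 = 0 | (0 + 0 + a.0 + (a.0 + (0 + 0))) has moves -a-> n10
  n9 = b.0 | (0 + 0 + a.0 + (a.0 + (0 + 0))) has moves -a-> n11, -b-> n8
  n10 = 0 | 0 has moves deadlocked
  n11 = b.0 | 0 has moves -b-> n10
Bisimilarity quotient blocks:
  B0 = {m0, n0}
  B1 = {m2, n2}
  B2 = {m6, n6}
  B3 = {m7, n7}
  B4 = {m11, n11}
  B5 = {m10, n10}
  B6 = {m3, n3}
  B7 = {m8, n8}
  B8 = {m9, n9}
  B9 = {m1, n1}
  B10 = {m4, n4}
  B11 = {m5, n5}
m0 ∈ B0, n0 ∈ B0 → same block

P ~ Q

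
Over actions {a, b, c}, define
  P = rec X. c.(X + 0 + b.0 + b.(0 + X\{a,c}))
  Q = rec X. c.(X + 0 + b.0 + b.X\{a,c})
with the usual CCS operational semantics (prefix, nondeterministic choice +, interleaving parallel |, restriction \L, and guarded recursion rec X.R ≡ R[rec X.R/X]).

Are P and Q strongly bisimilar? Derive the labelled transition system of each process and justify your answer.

YES

LTS(P): 4 reachable states
  s0 = rec X. c.(X + 0 + b.0 + b.(0 + X\{a,c})) | ··c··> s1
  s1 = (rec X. c.(X + 0 + b.0 + b.(0 + X\{a,c}))) + 0 + b.0 + b.(0 + (rec X. c.(X + 0 + b.0 + b.(0 + X\{a,c})))\{a,c}) | ··b··> s2, ··b··> s3, ··c··> s1
  s2 = 0 | ∅
  s3 = 0 + (rec X. c.(X + 0 + b.0 + b.(0 + X\{a,c})))\{a,c} | ∅
LTS(Q): 4 reachable states
  t0 = rec X. c.(X + 0 + b.0 + b.X\{a,c}) | ··c··> t1
  t1 = (rec X. c.(X + 0 + b.0 + b.X\{a,c})) + 0 + b.0 + b.(rec X. c.(X + 0 + b.0 + b.X\{a,c}))\{a,c} | ··b··> t2, ··b··> t3, ··c··> t1
  t2 = (rec X. c.(X + 0 + b.0 + b.X\{a,c}))\{a,c} | ∅
  t3 = 0 | ∅
Bisimilarity quotient blocks:
  B0 = {s0, t0}
  B1 = {s1, t1}
  B2 = {s2, s3, t2, t3}
s0 ∈ B0, t0 ∈ B0 → same block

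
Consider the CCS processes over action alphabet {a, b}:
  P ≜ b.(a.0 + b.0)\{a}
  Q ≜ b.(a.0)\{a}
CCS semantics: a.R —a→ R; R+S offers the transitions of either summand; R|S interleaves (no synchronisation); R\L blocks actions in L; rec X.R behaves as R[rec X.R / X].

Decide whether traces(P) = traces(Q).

Reachable graph of P (3 states):
  m0 = b.(a.0 + b.0)\{a} has moves =b=> m1
  m1 = (a.0 + b.0)\{a} has moves =b=> m2
  m2 = 0\{a} has moves ∅
Reachable graph of Q (2 states):
  n0 = b.(a.0)\{a} has moves =b=> n1
  n1 = (a.0)\{a} has moves ∅
Executing bb from P (initial set {m0}):
  step 1 (b): {m1}
  step 2 (b): {m2}
  ✓ P
Executing bb from Q (initial set {n0}):
  step 1 (b): {n1}
  step 2 (b): ∅ (Q stuck)

trace-distinct — witness ⟨bb⟩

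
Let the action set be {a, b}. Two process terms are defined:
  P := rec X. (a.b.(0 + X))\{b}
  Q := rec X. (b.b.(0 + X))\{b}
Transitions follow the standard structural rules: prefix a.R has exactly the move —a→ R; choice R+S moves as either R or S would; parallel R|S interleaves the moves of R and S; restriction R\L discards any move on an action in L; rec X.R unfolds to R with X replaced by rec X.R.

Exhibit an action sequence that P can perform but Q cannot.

a

P's transition system — 2 states:
  m0 = rec X. (a.b.(0 + X))\{b} :: =a=> m1
  m1 = (b.(0 + (rec X. (a.b.(0 + X))\{b})))\{b} :: deadlocked
Q's transition system — 1 states:
  n0 = rec X. (b.b.(0 + X))\{b} :: deadlocked
Trace ⟨a⟩ through P, begin at {m0}:
  step 1 (a): {m1}
  ✓ P
Trace ⟨a⟩ through Q, begin at {n0}:
  step 1 (a): ∅ (Q stuck)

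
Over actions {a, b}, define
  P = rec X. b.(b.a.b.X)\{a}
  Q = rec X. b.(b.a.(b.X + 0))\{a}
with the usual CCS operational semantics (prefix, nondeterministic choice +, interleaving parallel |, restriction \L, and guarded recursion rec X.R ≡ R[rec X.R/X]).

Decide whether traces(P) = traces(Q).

Reachable graph of P (3 states):
  p0 = rec X. b.(b.a.b.X)\{a} → --b--▸ p1
  p1 = (b.a.b.(rec X. b.(b.a.b.X)\{a}))\{a} → --b--▸ p2
  p2 = (a.b.(rec X. b.(b.a.b.X)\{a}))\{a} → ·
Reachable graph of Q (3 states):
  q0 = rec X. b.(b.a.(b.X + 0))\{a} → --b--▸ q1
  q1 = (b.a.(b.(rec X. b.(b.a.(b.X + 0))\{a}) + 0))\{a} → --b--▸ q2
  q2 = (a.(b.(rec X. b.(b.a.(b.X + 0))\{a}) + 0))\{a} → ·
Partition-refinement fixed point:
  B0 = {p0, q0}
  B1 = {p1, q1}
  B2 = {p2, q2}
p0 ∈ B0, q0 ∈ B0 → same block
Bisimilar ⇒ trace-equivalent.

traces(P) = traces(Q)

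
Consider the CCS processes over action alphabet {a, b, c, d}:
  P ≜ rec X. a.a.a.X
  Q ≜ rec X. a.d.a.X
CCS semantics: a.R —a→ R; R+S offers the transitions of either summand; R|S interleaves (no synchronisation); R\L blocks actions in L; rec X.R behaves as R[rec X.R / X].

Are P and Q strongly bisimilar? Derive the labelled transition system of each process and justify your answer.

LTS(P): 3 reachable states
  p0 = rec X. a.a.a.X :: —a→ p1
  p1 = a.a.(rec X. a.a.a.X) :: —a→ p2
  p2 = a.(rec X. a.a.a.X) :: —a→ p0
LTS(Q): 3 reachable states
  q0 = rec X. a.d.a.X :: —a→ q1
  q1 = d.a.(rec X. a.d.a.X) :: —d→ q2
  q2 = a.(rec X. a.d.a.X) :: —a→ q0
Bisimilarity quotient blocks:
  B0 = {p0, p1, p2}
  B1 = {q0}
  B2 = {q1}
  B3 = {q2}
p0 ∈ B0, q0 ∈ B1 → different blocks

NO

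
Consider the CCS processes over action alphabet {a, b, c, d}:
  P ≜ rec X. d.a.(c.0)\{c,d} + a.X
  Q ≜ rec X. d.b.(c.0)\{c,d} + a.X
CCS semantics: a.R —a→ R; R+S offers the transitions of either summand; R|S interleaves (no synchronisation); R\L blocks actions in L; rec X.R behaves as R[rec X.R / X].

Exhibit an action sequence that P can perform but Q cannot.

P's transition system — 3 states:
  u0 = rec X. d.a.(c.0)\{c,d} + a.X | --a--▸ u0, --d--▸ u1
  u1 = a.(c.0)\{c,d} | --a--▸ u2
  u2 = (c.0)\{c,d} | (no moves)
Q's transition system — 3 states:
  v0 = rec X. d.b.(c.0)\{c,d} + a.X | --a--▸ v0, --d--▸ v1
  v1 = b.(c.0)\{c,d} | --b--▸ v2
  v2 = (c.0)\{c,d} | (no moves)
Executing da from P (initial set {u0}):
  step 1 (d): {u1}
  step 2 (a): {u2}
  ✓ P
Executing da from Q (initial set {v0}):
  step 1 (d): {v1}
  step 2 (a): ∅ (Q stuck)

da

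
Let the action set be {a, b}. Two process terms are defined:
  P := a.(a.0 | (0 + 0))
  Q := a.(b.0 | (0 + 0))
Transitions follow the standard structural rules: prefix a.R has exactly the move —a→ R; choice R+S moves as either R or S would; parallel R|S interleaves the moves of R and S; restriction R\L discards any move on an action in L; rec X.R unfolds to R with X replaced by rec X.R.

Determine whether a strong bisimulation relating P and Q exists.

Reachable graph of P (3 states):
  p0 = a.(a.0 | (0 + 0)) ⊢ —a→ p1
  p1 = a.0 | (0 + 0) ⊢ —a→ p2
  p2 = 0 | (0 + 0) ⊢ deadlocked
Reachable graph of Q (3 states):
  q0 = a.(b.0 | (0 + 0)) ⊢ —a→ q1
  q1 = b.0 | (0 + 0) ⊢ —b→ q2
  q2 = 0 | (0 + 0) ⊢ deadlocked
Partition-refinement fixed point:
  B0 = {p0}
  B1 = {p1}
  B2 = {p2, q2}
  B3 = {q0}
  B4 = {q1}
p0 ∈ B0, q0 ∈ B3 → different blocks

not bisimilar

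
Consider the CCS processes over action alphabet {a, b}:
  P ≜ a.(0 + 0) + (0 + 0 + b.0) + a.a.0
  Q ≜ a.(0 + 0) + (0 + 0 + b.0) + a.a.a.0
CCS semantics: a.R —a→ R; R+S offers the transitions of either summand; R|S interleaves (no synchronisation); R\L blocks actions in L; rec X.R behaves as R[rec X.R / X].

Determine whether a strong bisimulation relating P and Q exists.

P ≁ Q

P's transition system — 4 states:
  u0 = a.(0 + 0) + (0 + 0 + b.0) + a.a.0 has moves --a--▸ u1, --a--▸ u2, --b--▸ u3
  u1 = 0 + 0 has moves deadlocked
  u2 = a.0 has moves --a--▸ u3
  u3 = 0 has moves deadlocked
Q's transition system — 5 states:
  v0 = a.(0 + 0) + (0 + 0 + b.0) + a.a.a.0 has moves --a--▸ v1, --a--▸ v2, --b--▸ v3
  v1 = 0 + 0 has moves deadlocked
  v2 = a.a.0 has moves --a--▸ v4
  v3 = 0 has moves deadlocked
  v4 = a.0 has moves --a--▸ v3
Bisimilarity quotient blocks:
  B0 = {u0}
  B1 = {u1, u3, v1, v3}
  B2 = {u2, v4}
  B3 = {v0}
  B4 = {v2}
u0 ∈ B0, v0 ∈ B3 → different blocks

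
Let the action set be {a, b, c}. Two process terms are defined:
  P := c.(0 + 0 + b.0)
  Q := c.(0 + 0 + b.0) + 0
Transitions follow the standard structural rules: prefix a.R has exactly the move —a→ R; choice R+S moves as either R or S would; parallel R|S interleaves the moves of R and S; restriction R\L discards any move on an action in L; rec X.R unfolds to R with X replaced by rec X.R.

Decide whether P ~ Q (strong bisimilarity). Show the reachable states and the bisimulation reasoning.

bisimilar

LTS(P): 3 reachable states
  p0 = c.(0 + 0 + b.0) | ··c··> p1
  p1 = 0 + 0 + b.0 | ··b··> p2
  p2 = 0 | deadlocked
LTS(Q): 3 reachable states
  q0 = c.(0 + 0 + b.0) + 0 | ··c··> q1
  q1 = 0 + 0 + b.0 | ··b··> q2
  q2 = 0 | deadlocked
Partition-refinement fixed point:
  B0 = {p0, q0}
  B1 = {p1, q1}
  B2 = {p2, q2}
p0 ∈ B0, q0 ∈ B0 → same block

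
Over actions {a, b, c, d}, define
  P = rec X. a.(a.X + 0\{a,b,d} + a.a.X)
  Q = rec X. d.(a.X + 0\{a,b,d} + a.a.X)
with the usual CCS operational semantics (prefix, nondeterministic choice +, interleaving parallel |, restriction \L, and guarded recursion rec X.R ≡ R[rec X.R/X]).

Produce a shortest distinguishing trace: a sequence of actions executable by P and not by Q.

LTS(P): 3 reachable states
  u0 = rec X. a.(a.X + 0\{a,b,d} + a.a.X) has moves -a-> u1
  u1 = a.(rec X. a.(a.X + 0\{a,b,d} + a.a.X)) + 0\{a,b,d} + a.a.(rec X. a.(a.X + 0\{a,b,d} + a.a.X)) has moves -a-> u0, -a-> u2
  u2 = a.(rec X. a.(a.X + 0\{a,b,d} + a.a.X)) has moves -a-> u0
LTS(Q): 3 reachable states
  v0 = rec X. d.(a.X + 0\{a,b,d} + a.a.X) has moves -d-> v1
  v1 = a.(rec X. d.(a.X + 0\{a,b,d} + a.a.X)) + 0\{a,b,d} + a.a.(rec X. d.(a.X + 0\{a,b,d} + a.a.X)) has moves -a-> v0, -a-> v2
  v2 = a.(rec X. d.(a.X + 0\{a,b,d} + a.a.X)) has moves -a-> v0
Executing a from P (initial set {u0}):
  step 1 (a): {u1}
  P completes σ.
Executing a from Q (initial set {v0}):
  step 1 (a): ∅  — Q cannot continue

a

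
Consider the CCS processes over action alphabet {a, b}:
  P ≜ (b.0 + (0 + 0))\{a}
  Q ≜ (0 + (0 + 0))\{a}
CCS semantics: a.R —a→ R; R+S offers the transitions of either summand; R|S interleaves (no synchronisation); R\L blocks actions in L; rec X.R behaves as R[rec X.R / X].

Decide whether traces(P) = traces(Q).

Reachable graph of P (2 states):
  m0 = (b.0 + (0 + 0))\{a} :: ··b··> m1
  m1 = 0\{a} :: ·
Reachable graph of Q (1 states):
  n0 = (0 + (0 + 0))\{a} :: ·
Trace ⟨b⟩ through P, begin at {m0}:
  [1] b ⇒ {m1}
  P completes σ.
Trace ⟨b⟩ through Q, begin at {n0}:
  [1] b ⇒ ∅ (Q stuck)

trace-distinct — witness ⟨b⟩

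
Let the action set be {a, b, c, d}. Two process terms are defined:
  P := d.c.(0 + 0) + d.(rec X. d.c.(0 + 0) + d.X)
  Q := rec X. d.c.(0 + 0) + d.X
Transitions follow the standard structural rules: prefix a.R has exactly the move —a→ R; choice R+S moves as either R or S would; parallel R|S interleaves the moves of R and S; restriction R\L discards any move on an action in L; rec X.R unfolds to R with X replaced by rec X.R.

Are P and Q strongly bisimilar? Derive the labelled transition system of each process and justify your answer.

Reachable graph of P (4 states):
  u0 = d.c.(0 + 0) + d.(rec X. d.c.(0 + 0) + d.X) has moves --d--▸ u1, --d--▸ u2
  u1 = c.(0 + 0) has moves --c--▸ u3
  u2 = rec X. d.c.(0 + 0) + d.X has moves --d--▸ u1, --d--▸ u2
  u3 = 0 + 0 has moves ·
Reachable graph of Q (3 states):
  v0 = rec X. d.c.(0 + 0) + d.X has moves --d--▸ v0, --d--▸ v1
  v1 = c.(0 + 0) has moves --c--▸ v2
  v2 = 0 + 0 has moves ·
Partition-refinement fixed point:
  B0 = {u0, u2, v0}
  B1 = {u1, v1}
  B2 = {u3, v2}
u0 ∈ B0, v0 ∈ B0 → same block

YES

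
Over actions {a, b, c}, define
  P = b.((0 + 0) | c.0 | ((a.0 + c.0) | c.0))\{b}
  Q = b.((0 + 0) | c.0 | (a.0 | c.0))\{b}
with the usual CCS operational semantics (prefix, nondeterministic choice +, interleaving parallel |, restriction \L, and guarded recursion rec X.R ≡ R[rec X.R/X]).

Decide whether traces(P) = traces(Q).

trace-distinct — witness ⟨bccc⟩

LTS(P): 9 reachable states
  m0 = b.((0 + 0) | c.0 | ((a.0 + c.0) | c.0))\{b} has moves ··b··> m1
  m1 = ((0 + 0) | c.0 | ((a.0 + c.0) | c.0))\{b} has moves ··a··> m2, ··c··> m2, ··c··> m3, ··c··> m4
  m2 = ((0 + 0) | c.0 | (0 | c.0))\{b} has moves ··c··> m5, ··c··> m6
  m3 = ((0 + 0) | 0 | ((a.0 + c.0) | c.0))\{b} has moves ··a··> m5, ··c··> m5, ··c··> m7
  m4 = ((0 + 0) | c.0 | ((a.0 + c.0) | 0))\{b} has moves ··a··> m6, ··c··> m6, ··c··> m7
  m5 = ((0 + 0) | 0 | (0 | c.0))\{b} has moves ··c··> m8
  m6 = ((0 + 0) | c.0 | (0 | 0))\{b} has moves ··c··> m8
  m7 = ((0 + 0) | 0 | ((a.0 + c.0) | 0))\{b} has moves ··a··> m8, ··c··> m8
  m8 = ((0 + 0) | 0 | (0 | 0))\{b} has moves (no moves)
LTS(Q): 9 reachable states
  n0 = b.((0 + 0) | c.0 | (a.0 | c.0))\{b} has moves ··b··> n1
  n1 = ((0 + 0) | c.0 | (a.0 | c.0))\{b} has moves ··a··> n2, ··c··> n3, ··c··> n4
  n2 = ((0 + 0) | c.0 | (0 | c.0))\{b} has moves ··c··> n5, ··c··> n6
  n3 = ((0 + 0) | 0 | (a.0 | c.0))\{b} has moves ··a··> n5, ··c··> n7
  n4 = ((0 + 0) | c.0 | (a.0 | 0))\{b} has moves ··a··> n6, ··c··> n7
  n5 = ((0 + 0) | 0 | (0 | c.0))\{b} has moves ··c··> n8
  n6 = ((0 + 0) | c.0 | (0 | 0))\{b} has moves ··c··> n8
  n7 = ((0 + 0) | 0 | (a.0 | 0))\{b} has moves ··a··> n8
  n8 = ((0 + 0) | 0 | (0 | 0))\{b} has moves (no moves)
Run σ = ⟨bccc⟩ on P: start {m0}
  [1] b ⇒ {m1}
  [2] c ⇒ {m2, m3, m4}
  [3] c ⇒ {m5, m6, m7}
  [4] c ⇒ {m8}
  P completes σ.
Run σ = ⟨bccc⟩ on Q: start {n0}
  [1] b ⇒ {n1}
  [2] c ⇒ {n3, n4}
  [3] c ⇒ {n7}
  [4] c ⇒ no successor for Q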